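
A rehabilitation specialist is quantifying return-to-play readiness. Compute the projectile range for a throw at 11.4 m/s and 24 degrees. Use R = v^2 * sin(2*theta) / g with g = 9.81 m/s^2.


Two times the angle = 48 degrees
sin(48) = 0.743145
R = 129.96 * 0.743145 / 9.81 = 9.845 m

9.845 m


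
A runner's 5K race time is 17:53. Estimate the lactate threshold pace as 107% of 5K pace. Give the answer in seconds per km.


Total race time = 17*60 + 53 = 1073 seconds
5K pace = 1073 / 5 = 214.6 sec/km
LT pace = 214.6 * 1.07 = 229.62 sec/km

229.62 s/km


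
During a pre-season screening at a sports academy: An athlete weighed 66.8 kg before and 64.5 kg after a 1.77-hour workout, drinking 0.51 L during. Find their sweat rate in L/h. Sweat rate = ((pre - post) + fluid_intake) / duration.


Body mass change = 2.3 kg
Total sweat loss = 2.3 + 0.51 = 2.81 L
Rate = 2.81 / 1.77 = 1.588 L/h

1.588 L/h


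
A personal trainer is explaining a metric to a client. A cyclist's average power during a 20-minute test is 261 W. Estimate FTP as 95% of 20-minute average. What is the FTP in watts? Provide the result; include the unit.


FTP = 20-min power * 0.95
= 261 * 0.95
= 247.95 W

247.95 W


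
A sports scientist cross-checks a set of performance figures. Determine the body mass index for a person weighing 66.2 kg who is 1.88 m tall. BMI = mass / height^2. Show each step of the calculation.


BMI = mass / height^2
= 66.2 / 1.88^2
= 66.2 / 3.5344
= 18.73 kg/m^2

18.73 kg/m^2


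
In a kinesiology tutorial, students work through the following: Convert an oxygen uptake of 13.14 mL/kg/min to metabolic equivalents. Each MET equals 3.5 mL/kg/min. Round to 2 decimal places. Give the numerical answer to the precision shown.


One MET = 3.5 mL/kg/min
Number of METs = 13.14 / 3.5
= 3.75 METs

3.75 METs


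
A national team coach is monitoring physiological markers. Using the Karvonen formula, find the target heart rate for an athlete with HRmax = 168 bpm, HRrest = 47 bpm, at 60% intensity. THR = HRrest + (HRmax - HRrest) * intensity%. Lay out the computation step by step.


HRR = 168 - 47 = 121
THR = 47 + 121 * 0.6
= 47 + 72.6
= 119.6 bpm

119.6 bpm


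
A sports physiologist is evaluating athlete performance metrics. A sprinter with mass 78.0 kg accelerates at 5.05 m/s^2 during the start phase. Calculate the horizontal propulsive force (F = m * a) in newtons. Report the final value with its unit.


F = m * a
= 78.0 * 5.05
= 393.9 N

393.9 N


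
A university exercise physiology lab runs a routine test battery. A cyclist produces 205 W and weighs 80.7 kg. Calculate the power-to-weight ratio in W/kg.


P/W = power / mass
= 205 / 80.7
= 2.54 W/kg

2.54 W/kg


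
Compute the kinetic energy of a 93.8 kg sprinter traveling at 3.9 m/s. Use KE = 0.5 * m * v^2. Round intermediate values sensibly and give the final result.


Velocity squared = 15.21
KE = 0.5 * 93.8 * 15.21 = 713.35 J

713.35 J


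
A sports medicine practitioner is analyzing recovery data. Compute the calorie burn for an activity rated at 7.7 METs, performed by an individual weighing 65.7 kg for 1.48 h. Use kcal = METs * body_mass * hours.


Product of METs and mass = 7.7 * 65.7 = 505.89
Total kcal = 505.89 * 1.48 = 748.72 kcal

748.72 kcal


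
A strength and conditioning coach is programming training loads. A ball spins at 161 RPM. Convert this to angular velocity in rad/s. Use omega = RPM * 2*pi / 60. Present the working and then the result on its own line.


omega = 161 * 2 * pi / 60
= 161 * 6.28318531 / 60
= 1011.593 / 60
= 16.86 rad/s

16.86 rad/s


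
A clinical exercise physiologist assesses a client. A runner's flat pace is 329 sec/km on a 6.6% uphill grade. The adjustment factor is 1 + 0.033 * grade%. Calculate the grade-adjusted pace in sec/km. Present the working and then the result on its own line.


Factor = 1 + 0.033 * 6.6 = 1.2178
Adjusted pace = 329 * 1.2178
= 400.66 sec/km

400.66 s/km


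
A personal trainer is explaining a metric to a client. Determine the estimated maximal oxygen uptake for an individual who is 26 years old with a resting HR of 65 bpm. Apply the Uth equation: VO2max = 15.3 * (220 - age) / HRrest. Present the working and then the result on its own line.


HRmax = 220 - 26 = 194
VO2max = 15.3 * (194 / 65)
= 15.3 * 2.9846
= 45.66 mL/kg/min

45.66 mL/kg/min


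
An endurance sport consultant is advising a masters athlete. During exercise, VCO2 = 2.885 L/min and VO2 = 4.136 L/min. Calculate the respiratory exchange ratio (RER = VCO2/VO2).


RER = VCO2 / VO2
= 2.885 / 4.136
= 0.6975

0.6975


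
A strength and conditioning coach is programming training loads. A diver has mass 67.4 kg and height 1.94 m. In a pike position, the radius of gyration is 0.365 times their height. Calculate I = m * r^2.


r = 0.365 * 1.94 = 0.7081 m
I = m * r^2 = 67.4 * 0.501406 = 33.795 kg*m^2

33.795 kg*m^2


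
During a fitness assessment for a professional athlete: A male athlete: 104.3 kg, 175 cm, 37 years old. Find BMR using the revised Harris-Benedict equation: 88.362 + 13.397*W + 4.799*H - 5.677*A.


Intercept = 88.362
Weight contribution = 13.397 * 104.3 = 1397.3071
Height contribution = 4.799 * 175 = 839.825
Age contribution = 5.677 * 37 = 210.049
BMR = 88.362 + 1397.3071 + 839.825 - 210.049
= 2115.45 kcal/day

2115.45 kcal/day


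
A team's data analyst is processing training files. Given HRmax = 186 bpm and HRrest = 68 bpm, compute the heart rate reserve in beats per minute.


Heart rate reserve = maximum HR minus resting HR
HRR = 186 - 68 = 118 bpm

118 bpm


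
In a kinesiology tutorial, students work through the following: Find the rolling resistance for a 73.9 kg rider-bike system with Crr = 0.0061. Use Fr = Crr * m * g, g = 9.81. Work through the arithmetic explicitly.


m * g = 73.9 * 9.81 = 724.959 N
Fr = 0.0061 * 724.959 = 4.422 N

4.422 N


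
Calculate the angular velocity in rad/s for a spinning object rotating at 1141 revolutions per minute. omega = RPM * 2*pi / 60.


omega = RPM * 2*pi / 60
= 1141 * 6.28318531 / 60
= 119.485 rad/s

119.485 rad/s


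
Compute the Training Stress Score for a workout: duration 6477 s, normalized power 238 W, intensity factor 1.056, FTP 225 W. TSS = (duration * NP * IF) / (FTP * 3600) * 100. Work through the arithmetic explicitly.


Product = 6477 * 238 * 1.056 = 1627851.456
Base = 225 * 3600 = 810000
TSS = 1627851.456 / 810000 * 100 = 200.97

200.97 TSS


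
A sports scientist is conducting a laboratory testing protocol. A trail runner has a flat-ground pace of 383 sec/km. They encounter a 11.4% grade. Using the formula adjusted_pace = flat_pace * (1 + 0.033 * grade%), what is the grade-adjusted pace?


Grade factor = 1 + 0.033 * 11.4 = 1.3762
Adjusted = 383 * 1.3762 = 527.08 sec/km

527.08 s/km


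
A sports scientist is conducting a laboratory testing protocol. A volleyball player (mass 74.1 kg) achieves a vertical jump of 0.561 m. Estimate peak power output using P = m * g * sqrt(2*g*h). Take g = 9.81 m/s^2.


2 * g * h = 2 * 9.81 * 0.561 = 11.00682
sqrt(11.00682) = 3.317653 m/s
P = 74.1 * 9.81 * 3.317653 = 2411.67 W

2411.67 W


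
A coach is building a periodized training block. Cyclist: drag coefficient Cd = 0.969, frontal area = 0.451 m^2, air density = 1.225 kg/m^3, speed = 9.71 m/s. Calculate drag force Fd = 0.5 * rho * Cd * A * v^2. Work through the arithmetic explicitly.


v^2 = 9.71^2 = 94.2841
Fd = 0.5 * 1.225 * 0.969 * 0.451 * 94.2841
= 25.237 N

25.237 N


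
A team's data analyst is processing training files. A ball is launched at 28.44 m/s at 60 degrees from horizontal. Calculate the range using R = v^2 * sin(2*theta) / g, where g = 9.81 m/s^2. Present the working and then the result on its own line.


sin(2 * 60) = sin(120) = 0.866025
v^2 = 28.44^2 = 808.8336
R = 808.8336 * 0.866025 / 9.81
= 71.404 m

71.404 m


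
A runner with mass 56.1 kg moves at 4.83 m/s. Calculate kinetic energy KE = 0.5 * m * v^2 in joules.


v^2 = 4.83^2 = 23.3289
KE = 0.5 * 56.1 * 23.3289
= 654.38 J

654.38 J


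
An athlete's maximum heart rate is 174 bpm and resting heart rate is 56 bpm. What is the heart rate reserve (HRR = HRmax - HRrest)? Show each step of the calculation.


HRR = HRmax - HRrest
= 174 - 56
= 118 bpm

118 bpm


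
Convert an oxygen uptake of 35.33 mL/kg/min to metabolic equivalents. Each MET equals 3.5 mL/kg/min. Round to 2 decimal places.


One MET = 3.5 mL/kg/min
Number of METs = 35.33 / 3.5
= 10.09 METs

10.09 METs


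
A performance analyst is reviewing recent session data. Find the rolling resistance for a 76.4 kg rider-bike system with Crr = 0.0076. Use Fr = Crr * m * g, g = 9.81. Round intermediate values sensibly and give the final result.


m * g = 76.4 * 9.81 = 749.484 N
Fr = 0.0076 * 749.484 = 5.696 N

5.696 N


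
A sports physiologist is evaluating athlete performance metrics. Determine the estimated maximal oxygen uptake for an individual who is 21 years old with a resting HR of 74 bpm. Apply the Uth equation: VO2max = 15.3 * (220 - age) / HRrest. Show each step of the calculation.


HRmax = 220 - 21 = 199
VO2max = 15.3 * (199 / 74)
= 15.3 * 2.6892
= 41.14 mL/kg/min

41.14 mL/kg/min


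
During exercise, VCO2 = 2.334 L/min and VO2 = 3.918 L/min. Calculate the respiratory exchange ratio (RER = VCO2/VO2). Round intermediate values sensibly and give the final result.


RER = VCO2 / VO2
= 2.334 / 3.918
= 0.5957

0.5957


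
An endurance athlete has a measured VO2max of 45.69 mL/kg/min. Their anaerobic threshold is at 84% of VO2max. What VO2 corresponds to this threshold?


Anaerobic threshold VO2 = VO2max * 84%
= 45.69 * 0.84
= 38.38 mL/kg/min

38.38 mL/kg/min


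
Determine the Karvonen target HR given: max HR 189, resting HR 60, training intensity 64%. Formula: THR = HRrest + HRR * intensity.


HRR = HRmax - HRrest = 189 - 60 = 129
THR = 60 + 129 * 0.64
= 142.56 bpm

142.56 bpm


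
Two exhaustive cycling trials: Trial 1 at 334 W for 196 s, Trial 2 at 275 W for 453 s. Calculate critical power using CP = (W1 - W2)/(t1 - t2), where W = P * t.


W1 = 334 * 196 = 65464 J
W2 = 275 * 453 = 124575 J
CP = (65464 - 124575) / (196 - 453)
= -59111 / -257
= 230.0 W

230.0 W


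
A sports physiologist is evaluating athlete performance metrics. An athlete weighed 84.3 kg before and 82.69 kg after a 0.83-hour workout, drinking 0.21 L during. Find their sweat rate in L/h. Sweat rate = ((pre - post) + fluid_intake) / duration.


Body mass change = 1.61 kg
Total sweat loss = 1.61 + 0.21 = 1.82 L
Rate = 1.82 / 0.83 = 2.193 L/h

2.193 L/h


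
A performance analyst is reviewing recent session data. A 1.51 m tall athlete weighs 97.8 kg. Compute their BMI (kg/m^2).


height^2 = 2.2801 m^2
BMI = 97.8 / 2.2801 = 42.89 kg/m^2

42.89 kg/m^2


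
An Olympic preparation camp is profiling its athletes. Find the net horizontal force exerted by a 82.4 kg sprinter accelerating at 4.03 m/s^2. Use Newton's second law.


Newton's second law: F = m * a
F = 82.4 * 4.03 = 332.07 N

332.07 N


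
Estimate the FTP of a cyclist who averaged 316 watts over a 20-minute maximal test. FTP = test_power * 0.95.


FTP = 316 * 0.95 = 300.2 W

300.2 W


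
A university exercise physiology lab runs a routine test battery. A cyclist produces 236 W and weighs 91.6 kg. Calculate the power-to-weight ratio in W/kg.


P/W = power / mass
= 236 / 91.6
= 2.576 W/kg

2.576 W/kg


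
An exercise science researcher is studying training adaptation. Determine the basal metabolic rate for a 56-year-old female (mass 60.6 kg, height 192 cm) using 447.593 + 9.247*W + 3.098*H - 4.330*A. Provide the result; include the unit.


BMR = 447.593 + 9.247*60.6 + 3.098*192 - 4.330*56
= 1360.3 kcal/day

1360.3 kcal/day


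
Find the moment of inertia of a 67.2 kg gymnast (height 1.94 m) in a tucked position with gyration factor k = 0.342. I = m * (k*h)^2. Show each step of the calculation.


Radius of gyration = 0.342 * 1.94 = 0.66348 m
I = 67.2 * 0.66348^2
= 67.2 * 0.440206
= 29.582 kg*m^2

29.582 kg*m^2


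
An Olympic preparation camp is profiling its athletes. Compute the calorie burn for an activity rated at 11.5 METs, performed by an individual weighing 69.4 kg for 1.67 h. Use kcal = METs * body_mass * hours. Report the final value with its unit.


Product of METs and mass = 11.5 * 69.4 = 798.1
Total kcal = 798.1 * 1.67 = 1332.83 kcal

1332.83 kcal


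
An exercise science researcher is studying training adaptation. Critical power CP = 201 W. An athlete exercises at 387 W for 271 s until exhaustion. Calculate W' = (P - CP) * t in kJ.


P - CP = 387 - 201 = 186 W
W' = 186 * 271 = 50406 J
= 50406 / 1000 = 50.406 kJ

50.406 kJ


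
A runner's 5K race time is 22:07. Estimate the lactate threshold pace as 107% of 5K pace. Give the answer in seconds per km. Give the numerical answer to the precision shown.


Total race time = 22*60 + 7 = 1327 seconds
5K pace = 1327 / 5 = 265.4 sec/km
LT pace = 265.4 * 1.07 = 283.98 sec/km

283.98 s/km


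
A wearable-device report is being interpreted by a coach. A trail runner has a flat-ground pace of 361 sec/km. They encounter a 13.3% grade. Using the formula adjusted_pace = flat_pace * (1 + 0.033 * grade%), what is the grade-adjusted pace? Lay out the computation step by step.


Grade factor = 1 + 0.033 * 13.3 = 1.4389
Adjusted = 361 * 1.4389 = 519.44 sec/km

519.44 s/km


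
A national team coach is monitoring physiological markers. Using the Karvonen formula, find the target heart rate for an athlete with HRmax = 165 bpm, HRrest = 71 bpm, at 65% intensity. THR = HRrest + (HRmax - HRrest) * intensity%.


HRR = 165 - 71 = 94
THR = 71 + 94 * 0.65
= 71 + 61.1
= 132.1 bpm

132.1 bpm


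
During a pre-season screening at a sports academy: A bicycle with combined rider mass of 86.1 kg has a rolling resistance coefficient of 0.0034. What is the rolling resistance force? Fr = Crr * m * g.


Fr = 0.0034 * 86.1 * 9.81
= 0.29274 * 9.81
= 2.872 N

2.872 N


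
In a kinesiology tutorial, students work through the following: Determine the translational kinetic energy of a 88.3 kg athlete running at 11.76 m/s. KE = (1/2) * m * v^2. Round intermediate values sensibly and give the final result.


KE = 0.5 * m * v^2
= 0.5 * 88.3 * 11.76^2
= 0.5 * 88.3 * 138.2976
= 6105.84 J

6105.84 J


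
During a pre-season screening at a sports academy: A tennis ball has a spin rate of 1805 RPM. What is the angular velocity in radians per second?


Convert RPM to rad/s: multiply by 2*pi and divide by 60
omega = 1805 * 2 * pi / 60
= 189.019 rad/s

189.019 rad/s


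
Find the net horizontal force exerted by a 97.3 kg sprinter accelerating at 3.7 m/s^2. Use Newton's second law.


Newton's second law: F = m * a
F = 97.3 * 3.7 = 360.01 N

360.01 N


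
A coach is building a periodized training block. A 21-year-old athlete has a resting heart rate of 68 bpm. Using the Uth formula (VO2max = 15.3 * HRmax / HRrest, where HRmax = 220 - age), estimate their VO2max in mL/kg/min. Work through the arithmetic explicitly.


HRmax = 220 - 21 = 199 bpm
Ratio = HRmax / HRrest = 199 / 68 = 2.9265
VO2max = 15.3 * 2.9265 = 44.78 mL/kg/min

44.78 mL/kg/min


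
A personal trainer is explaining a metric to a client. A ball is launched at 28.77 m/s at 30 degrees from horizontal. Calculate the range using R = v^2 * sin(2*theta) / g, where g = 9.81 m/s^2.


sin(2 * 30) = sin(60) = 0.866025
v^2 = 28.77^2 = 827.7129
R = 827.7129 * 0.866025 / 9.81
= 73.07 m

73.07 m


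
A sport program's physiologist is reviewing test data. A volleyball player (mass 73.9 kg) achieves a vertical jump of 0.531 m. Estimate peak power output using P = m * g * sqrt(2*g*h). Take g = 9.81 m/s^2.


2 * g * h = 2 * 9.81 * 0.531 = 10.41822
sqrt(10.41822) = 3.227727 m/s
P = 73.9 * 9.81 * 3.227727 = 2339.97 W

2339.97 W


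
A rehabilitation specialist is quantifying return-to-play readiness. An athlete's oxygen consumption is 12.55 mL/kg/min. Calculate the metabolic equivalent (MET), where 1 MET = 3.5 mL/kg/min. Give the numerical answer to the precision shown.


MET = VO2 / 3.5
= 12.55 / 3.5
= 3.59 METs

3.59 METs


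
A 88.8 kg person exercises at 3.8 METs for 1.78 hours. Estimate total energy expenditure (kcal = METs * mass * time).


Energy = METs * mass(kg) * time(h)
= 3.8 * 88.8 * 1.78
= 600.64 kcal

600.64 kcal


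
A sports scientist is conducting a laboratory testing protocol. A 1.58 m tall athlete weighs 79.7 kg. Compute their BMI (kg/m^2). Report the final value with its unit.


height^2 = 2.4964 m^2
BMI = 79.7 / 2.4964 = 31.93 kg/m^2

31.93 kg/m^2


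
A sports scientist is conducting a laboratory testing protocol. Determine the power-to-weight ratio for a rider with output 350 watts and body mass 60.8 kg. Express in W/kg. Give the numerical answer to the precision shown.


P/W = 350 / 60.8 = 5.757 W/kg

5.757 W/kg


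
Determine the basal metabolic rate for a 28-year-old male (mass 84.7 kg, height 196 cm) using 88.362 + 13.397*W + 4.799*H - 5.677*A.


BMR = 88.362 + 13.397*84.7 + 4.799*196 - 5.677*28
= 2004.74 kcal/day

2004.74 kcal/day


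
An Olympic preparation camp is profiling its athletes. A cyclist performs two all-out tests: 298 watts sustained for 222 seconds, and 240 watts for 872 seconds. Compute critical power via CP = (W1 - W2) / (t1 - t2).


W1 = P1 * t1 = 298 * 222 = 66156 J
W2 = P2 * t2 = 240 * 872 = 209280 J
CP = (66156 - 209280) / (222 - 872)
= 220.19 W

220.19 W


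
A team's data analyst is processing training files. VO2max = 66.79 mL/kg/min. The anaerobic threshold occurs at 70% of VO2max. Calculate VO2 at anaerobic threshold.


AT fraction = 70 / 100 = 0.7
AT VO2 = 66.79 * 0.7
= 46.75 mL/kg/min

46.75 mL/kg/min


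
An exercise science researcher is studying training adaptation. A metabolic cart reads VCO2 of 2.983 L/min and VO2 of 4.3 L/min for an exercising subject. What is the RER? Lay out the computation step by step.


RER = VCO2 / VO2 = 2.983 / 4.3 = 0.6937

0.6937


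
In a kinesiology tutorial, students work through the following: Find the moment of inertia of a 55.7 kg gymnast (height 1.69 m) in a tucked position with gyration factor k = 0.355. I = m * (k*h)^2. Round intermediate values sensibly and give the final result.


Radius of gyration = 0.355 * 1.69 = 0.59995 m
I = 55.7 * 0.59995^2
= 55.7 * 0.35994
= 20.049 kg*m^2

20.049 kg*m^2


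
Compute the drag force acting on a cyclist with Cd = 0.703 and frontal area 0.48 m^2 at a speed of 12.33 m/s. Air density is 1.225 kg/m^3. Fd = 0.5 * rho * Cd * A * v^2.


Step 1: v^2 = 152.0289
Step 2: Fd = 0.5 * 1.225 * 0.703 * 0.48 * 152.0289
= 31.422 N

31.422 N


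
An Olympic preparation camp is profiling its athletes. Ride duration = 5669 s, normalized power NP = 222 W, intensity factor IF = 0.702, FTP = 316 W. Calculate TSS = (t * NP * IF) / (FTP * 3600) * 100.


Numerator = 5669 * 222 * 0.702 = 883479.636
Denominator = 316 * 3600 = 1137600
TSS = 883479.636 / 1137600 * 100
= 77.66

77.66 TSS


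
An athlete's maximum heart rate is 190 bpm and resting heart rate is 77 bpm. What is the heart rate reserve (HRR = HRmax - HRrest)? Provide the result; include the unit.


HRR = HRmax - HRrest
= 190 - 77
= 113 bpm

113 bpm


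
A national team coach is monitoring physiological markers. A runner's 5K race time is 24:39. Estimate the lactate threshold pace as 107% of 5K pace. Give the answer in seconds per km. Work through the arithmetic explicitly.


Total race time = 24*60 + 39 = 1479 seconds
5K pace = 1479 / 5 = 295.8 sec/km
LT pace = 295.8 * 1.07 = 316.51 sec/km

316.51 s/km


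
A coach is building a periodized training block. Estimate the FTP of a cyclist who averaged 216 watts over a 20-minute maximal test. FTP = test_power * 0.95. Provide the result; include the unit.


FTP = 216 * 0.95 = 205.2 W

205.2 W


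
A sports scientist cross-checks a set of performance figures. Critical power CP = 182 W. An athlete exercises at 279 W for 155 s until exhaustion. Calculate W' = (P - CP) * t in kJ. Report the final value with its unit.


P - CP = 279 - 182 = 97 W
W' = 97 * 155 = 15035 J
= 15035 / 1000 = 15.035 kJ

15.035 kJ


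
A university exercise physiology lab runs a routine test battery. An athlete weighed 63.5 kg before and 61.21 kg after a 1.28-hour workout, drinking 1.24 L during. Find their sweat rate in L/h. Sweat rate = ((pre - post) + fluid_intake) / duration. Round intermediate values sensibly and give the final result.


Body mass change = 2.29 kg
Total sweat loss = 2.29 + 1.24 = 3.53 L
Rate = 3.53 / 1.28 = 2.758 L/h

2.758 L/h


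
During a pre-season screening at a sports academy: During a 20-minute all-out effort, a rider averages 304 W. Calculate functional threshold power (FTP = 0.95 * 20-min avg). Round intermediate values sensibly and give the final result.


FTP = 0.95 * 304
= 288.8 W

288.8 W


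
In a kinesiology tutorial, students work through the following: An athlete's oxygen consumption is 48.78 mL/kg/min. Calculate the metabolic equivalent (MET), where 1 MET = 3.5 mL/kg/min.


MET = VO2 / 3.5
= 48.78 / 3.5
= 13.94 METs

13.94 METs


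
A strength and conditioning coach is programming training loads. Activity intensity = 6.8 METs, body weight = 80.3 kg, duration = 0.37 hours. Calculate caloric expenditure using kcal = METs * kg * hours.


kcal = 6.8 * 80.3 * 0.37
= 546.04 * 0.37
= 202.03 kcal

202.03 kcal


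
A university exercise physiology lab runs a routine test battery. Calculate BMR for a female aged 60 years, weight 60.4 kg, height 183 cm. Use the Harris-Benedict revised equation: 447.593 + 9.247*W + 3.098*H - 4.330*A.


Substituting values:
W term = 9.247 * 60.4 = 558.5188
H term = 3.098 * 183 = 566.934
A term = 4.330 * 60 = 259.8
BMR = 1313.25 kcal/day

1313.25 kcal/day


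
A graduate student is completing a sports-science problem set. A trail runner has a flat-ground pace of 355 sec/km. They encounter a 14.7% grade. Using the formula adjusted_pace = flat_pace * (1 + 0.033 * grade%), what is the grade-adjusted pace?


Grade factor = 1 + 0.033 * 14.7 = 1.4851
Adjusted = 355 * 1.4851 = 527.21 sec/km

527.21 s/km


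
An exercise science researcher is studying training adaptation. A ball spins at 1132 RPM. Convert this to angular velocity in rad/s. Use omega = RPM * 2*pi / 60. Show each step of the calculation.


omega = 1132 * 2 * pi / 60
= 1132 * 6.28318531 / 60
= 7112.566 / 60
= 118.543 rad/s

118.543 rad/s


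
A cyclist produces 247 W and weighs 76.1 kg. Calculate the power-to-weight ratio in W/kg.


P/W = power / mass
= 247 / 76.1
= 3.246 W/kg

3.246 W/kg


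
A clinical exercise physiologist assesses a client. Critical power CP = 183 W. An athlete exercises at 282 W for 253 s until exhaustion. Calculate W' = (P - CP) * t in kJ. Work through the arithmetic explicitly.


P - CP = 282 - 183 = 99 W
W' = 99 * 253 = 25047 J
= 25047 / 1000 = 25.047 kJ

25.047 kJ


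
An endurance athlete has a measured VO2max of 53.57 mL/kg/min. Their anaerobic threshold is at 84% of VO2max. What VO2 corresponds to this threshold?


Anaerobic threshold VO2 = VO2max * 84%
= 53.57 * 0.84
= 45.0 mL/kg/min

45.0 mL/kg/min


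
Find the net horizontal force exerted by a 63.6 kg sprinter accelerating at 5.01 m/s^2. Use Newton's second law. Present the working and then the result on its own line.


Newton's second law: F = m * a
F = 63.6 * 5.01 = 318.64 N

318.64 N


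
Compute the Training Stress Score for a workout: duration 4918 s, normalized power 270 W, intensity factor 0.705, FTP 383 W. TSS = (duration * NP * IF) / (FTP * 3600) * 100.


Product = 4918 * 270 * 0.705 = 936141.3
Base = 383 * 3600 = 1378800
TSS = 936141.3 / 1378800 * 100 = 67.9

67.9 TSS


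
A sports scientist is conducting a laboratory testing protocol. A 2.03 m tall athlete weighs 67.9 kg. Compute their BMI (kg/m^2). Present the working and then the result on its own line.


height^2 = 4.1209 m^2
BMI = 67.9 / 4.1209 = 16.48 kg/m^2

16.48 kg/m^2


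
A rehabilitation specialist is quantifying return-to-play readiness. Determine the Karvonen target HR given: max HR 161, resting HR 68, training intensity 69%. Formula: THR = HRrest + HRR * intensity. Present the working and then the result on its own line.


HRR = HRmax - HRrest = 161 - 68 = 93
THR = 68 + 93 * 0.69
= 132.17 bpm

132.17 bpm


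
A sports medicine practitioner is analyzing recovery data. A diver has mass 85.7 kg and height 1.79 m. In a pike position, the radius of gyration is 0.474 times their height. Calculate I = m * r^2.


r = 0.474 * 1.79 = 0.84846 m
I = m * r^2 = 85.7 * 0.719884 = 61.694 kg*m^2

61.694 kg*m^2


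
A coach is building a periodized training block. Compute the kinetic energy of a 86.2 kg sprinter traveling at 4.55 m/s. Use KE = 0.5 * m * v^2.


Velocity squared = 20.7025
KE = 0.5 * 86.2 * 20.7025 = 892.28 J

892.28 J


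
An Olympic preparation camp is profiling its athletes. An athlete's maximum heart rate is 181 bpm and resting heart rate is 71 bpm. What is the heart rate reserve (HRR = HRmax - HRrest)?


HRR = HRmax - HRrest
= 181 - 71
= 110 bpm

110 bpm


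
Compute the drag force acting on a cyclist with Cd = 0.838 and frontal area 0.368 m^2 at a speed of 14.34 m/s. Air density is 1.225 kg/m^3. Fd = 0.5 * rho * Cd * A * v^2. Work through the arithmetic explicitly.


Step 1: v^2 = 205.6356
Step 2: Fd = 0.5 * 1.225 * 0.838 * 0.368 * 205.6356
= 38.842 N

38.842 N


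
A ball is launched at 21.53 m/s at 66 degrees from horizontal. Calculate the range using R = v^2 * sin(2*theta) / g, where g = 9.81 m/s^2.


sin(2 * 66) = sin(132) = 0.743145
v^2 = 21.53^2 = 463.5409
R = 463.5409 * 0.743145 / 9.81
= 35.115 m

35.115 m


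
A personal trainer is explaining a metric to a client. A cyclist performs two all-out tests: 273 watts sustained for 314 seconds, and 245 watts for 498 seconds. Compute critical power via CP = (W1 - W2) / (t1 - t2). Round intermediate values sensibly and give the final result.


W1 = P1 * t1 = 273 * 314 = 85722 J
W2 = P2 * t2 = 245 * 498 = 122010 J
CP = (85722 - 122010) / (314 - 498)
= 197.22 W

197.22 W


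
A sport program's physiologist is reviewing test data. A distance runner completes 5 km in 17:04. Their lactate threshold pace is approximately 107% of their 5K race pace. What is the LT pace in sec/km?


Convert to seconds: 17 min 4 s = 1024 s
Pace per km = 1024 / 5 = 204.8 s/km
LT pace = 204.8 * 1.07 = 219.14 s/km

219.14 s/km


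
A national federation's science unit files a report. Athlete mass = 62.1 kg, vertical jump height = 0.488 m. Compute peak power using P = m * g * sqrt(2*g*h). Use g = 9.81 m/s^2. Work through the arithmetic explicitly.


sqrt(2 * 9.81 * 0.488) = sqrt(9.57456) = 3.094279 m/s
P = 62.1 * 9.81 * 3.094279
= 1885.04 W

1885.04 W


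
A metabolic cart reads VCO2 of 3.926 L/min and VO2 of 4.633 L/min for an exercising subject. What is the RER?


RER = VCO2 / VO2 = 3.926 / 4.633 = 0.8474

0.8474


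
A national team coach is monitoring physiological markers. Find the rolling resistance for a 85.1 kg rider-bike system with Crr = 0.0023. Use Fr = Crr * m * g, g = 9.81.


m * g = 85.1 * 9.81 = 834.831 N
Fr = 0.0023 * 834.831 = 1.92 N

1.92 N


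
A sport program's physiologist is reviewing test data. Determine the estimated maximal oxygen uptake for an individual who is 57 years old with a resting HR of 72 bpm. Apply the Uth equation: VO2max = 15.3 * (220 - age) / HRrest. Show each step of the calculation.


HRmax = 220 - 57 = 163
VO2max = 15.3 * (163 / 72)
= 15.3 * 2.2639
= 34.64 mL/kg/min

34.64 mL/kg/min


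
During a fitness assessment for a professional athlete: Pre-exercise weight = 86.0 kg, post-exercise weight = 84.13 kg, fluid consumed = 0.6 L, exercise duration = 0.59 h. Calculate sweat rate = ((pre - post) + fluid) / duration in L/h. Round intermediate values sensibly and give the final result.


Weight loss = 86.0 - 84.13 = 1.87 kg (approx L)
Total sweat = 1.87 + 0.6 = 2.47 L
Sweat rate = 2.47 / 0.59 = 4.186 L/h

4.186 L/h


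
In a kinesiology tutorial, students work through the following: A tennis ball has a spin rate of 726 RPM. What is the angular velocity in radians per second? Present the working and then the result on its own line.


Convert RPM to rad/s: multiply by 2*pi and divide by 60
omega = 726 * 2 * pi / 60
= 76.027 rad/s

76.027 rad/s


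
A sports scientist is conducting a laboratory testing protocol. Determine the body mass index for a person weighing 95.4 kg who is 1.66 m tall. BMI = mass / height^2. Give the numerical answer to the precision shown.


BMI = mass / height^2
= 95.4 / 1.66^2
= 95.4 / 2.7556
= 34.62 kg/m^2

34.62 kg/m^2


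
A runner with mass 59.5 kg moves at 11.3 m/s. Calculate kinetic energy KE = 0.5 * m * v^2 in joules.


v^2 = 11.3^2 = 127.69
KE = 0.5 * 59.5 * 127.69
= 3798.78 J

3798.78 J


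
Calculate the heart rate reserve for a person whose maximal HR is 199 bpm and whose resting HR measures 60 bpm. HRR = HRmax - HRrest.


HRmax = 199 bpm
HRrest = 60 bpm
HRR = 199 - 60 = 139 bpm

139 bpm


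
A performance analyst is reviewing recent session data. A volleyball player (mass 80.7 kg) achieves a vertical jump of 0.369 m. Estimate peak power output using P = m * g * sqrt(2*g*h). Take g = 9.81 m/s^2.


2 * g * h = 2 * 9.81 * 0.369 = 7.23978
sqrt(7.23978) = 2.690684 m/s
P = 80.7 * 9.81 * 2.690684 = 2130.13 W

2130.13 W


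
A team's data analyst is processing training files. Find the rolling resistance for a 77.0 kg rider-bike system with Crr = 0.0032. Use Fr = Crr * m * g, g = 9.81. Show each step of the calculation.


m * g = 77.0 * 9.81 = 755.37 N
Fr = 0.0032 * 755.37 = 2.417 N

2.417 N


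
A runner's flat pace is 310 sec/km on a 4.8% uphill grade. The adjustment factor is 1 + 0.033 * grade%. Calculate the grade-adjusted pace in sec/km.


Factor = 1 + 0.033 * 4.8 = 1.1584
Adjusted pace = 310 * 1.1584
= 359.1 sec/km

359.1 s/km


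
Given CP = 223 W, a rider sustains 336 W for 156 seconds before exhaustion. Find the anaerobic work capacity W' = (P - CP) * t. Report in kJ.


Excess power = 336 - 223 = 113 W
Work above CP = 113 * 156 = 17628 J
W' = 17.628 kJ

17.628 kJ


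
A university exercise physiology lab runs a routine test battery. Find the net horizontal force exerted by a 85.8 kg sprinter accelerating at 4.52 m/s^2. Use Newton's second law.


Newton's second law: F = m * a
F = 85.8 * 4.52 = 387.82 N

387.82 N


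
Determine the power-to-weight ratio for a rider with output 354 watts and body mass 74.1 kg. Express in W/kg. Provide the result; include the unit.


P/W = 354 / 74.1 = 4.777 W/kg

4.777 W/kg


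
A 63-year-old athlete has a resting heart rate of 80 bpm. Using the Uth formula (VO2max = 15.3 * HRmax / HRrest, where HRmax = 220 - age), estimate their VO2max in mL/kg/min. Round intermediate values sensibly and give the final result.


HRmax = 220 - 63 = 157 bpm
Ratio = HRmax / HRrest = 157 / 80 = 1.9625
VO2max = 15.3 * 1.9625 = 30.03 mL/kg/min

30.03 mL/kg/min


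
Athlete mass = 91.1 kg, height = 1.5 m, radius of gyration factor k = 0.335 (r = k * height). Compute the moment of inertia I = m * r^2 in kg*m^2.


r = k * height = 0.335 * 1.5 = 0.5025 m
r^2 = 0.5025^2 = 0.252506
I = 91.1 * 0.252506 = 23.003 kg*m^2

23.003 kg*m^2


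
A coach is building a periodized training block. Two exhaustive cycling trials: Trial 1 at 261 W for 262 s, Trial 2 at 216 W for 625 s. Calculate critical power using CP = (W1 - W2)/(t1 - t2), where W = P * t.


W1 = 261 * 262 = 68382 J
W2 = 216 * 625 = 135000 J
CP = (68382 - 135000) / (262 - 625)
= -66618 / -363
= 183.52 W

183.52 W


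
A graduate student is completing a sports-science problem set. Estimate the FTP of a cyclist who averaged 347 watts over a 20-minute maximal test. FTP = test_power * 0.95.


FTP = 347 * 0.95 = 329.65 W

329.65 W


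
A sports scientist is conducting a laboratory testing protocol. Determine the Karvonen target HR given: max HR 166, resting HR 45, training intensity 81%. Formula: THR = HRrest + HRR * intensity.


HRR = HRmax - HRrest = 166 - 45 = 121
THR = 45 + 121 * 0.81
= 143.01 bpm

143.01 bpm


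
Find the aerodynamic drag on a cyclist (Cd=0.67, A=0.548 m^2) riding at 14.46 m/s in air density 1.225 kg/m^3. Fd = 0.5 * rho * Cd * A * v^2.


Fd = 0.5 * 1.225 * 0.67 * 0.548 * 14.46^2
= 0.5 * 1.225 * 0.67 * 0.548 * 209.0916
= 47.022 N

47.022 N


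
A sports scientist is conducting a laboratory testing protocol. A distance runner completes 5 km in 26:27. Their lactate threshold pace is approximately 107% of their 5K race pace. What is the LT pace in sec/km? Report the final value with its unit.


Convert to seconds: 26 min 27 s = 1587 s
Pace per km = 1587 / 5 = 317.4 s/km
LT pace = 317.4 * 1.07 = 339.62 s/km

339.62 s/km


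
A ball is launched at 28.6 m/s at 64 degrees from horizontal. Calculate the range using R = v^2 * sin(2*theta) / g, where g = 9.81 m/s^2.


sin(2 * 64) = sin(128) = 0.788011
v^2 = 28.6^2 = 817.96
R = 817.96 * 0.788011 / 9.81
= 65.705 m

65.705 m


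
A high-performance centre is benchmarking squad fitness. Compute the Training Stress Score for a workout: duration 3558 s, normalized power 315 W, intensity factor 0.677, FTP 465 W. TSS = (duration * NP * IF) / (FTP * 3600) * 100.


Product = 3558 * 315 * 0.677 = 758761.29
Base = 465 * 3600 = 1674000
TSS = 758761.29 / 1674000 * 100 = 45.33

45.33 TSS


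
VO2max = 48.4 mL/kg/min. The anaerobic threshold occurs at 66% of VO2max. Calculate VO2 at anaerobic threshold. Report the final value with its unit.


AT fraction = 66 / 100 = 0.66
AT VO2 = 48.4 * 0.66
= 31.94 mL/kg/min

31.94 mL/kg/min


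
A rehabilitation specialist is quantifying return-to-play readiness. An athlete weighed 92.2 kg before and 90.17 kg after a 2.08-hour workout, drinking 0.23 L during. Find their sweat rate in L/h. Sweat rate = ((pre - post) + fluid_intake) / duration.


Body mass change = 2.03 kg
Total sweat loss = 2.03 + 0.23 = 2.26 L
Rate = 2.26 / 2.08 = 1.087 L/h

1.087 L/h


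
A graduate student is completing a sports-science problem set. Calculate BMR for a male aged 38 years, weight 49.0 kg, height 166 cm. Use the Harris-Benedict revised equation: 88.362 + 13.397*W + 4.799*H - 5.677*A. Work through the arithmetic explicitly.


Substituting values:
W term = 13.397 * 49.0 = 656.453
H term = 4.799 * 166 = 796.634
A term = 5.677 * 38 = 215.726
BMR = 1325.72 kcal/day

1325.72 kcal/day


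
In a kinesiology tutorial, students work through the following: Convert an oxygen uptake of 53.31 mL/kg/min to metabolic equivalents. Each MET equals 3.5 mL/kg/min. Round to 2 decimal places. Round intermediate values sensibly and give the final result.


One MET = 3.5 mL/kg/min
Number of METs = 53.31 / 3.5
= 15.23 METs

15.23 METs


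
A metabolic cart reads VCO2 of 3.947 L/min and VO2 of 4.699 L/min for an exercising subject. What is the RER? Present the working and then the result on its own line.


RER = VCO2 / VO2 = 3.947 / 4.699 = 0.84

0.84


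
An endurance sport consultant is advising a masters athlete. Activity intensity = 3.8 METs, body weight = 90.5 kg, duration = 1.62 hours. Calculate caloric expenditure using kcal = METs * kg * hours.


kcal = 3.8 * 90.5 * 1.62
= 343.9 * 1.62
= 557.12 kcal

557.12 kcal


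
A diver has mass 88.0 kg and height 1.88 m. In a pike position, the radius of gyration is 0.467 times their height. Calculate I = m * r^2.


r = 0.467 * 1.88 = 0.87796 m
I = m * r^2 = 88.0 * 0.770814 = 67.832 kg*m^2

67.832 kg*m^2


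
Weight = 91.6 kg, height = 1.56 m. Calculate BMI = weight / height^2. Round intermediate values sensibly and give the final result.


height^2 = 1.56^2 = 2.4336
BMI = 91.6 / 2.4336 = 37.64 kg/m^2

37.64 kg/m^2


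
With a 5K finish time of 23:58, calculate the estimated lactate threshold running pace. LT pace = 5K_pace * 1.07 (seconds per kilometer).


Race duration = 1438 s for 5 km
Average pace = 1438 / 5 = 287.6 s/km
LT pace = 287.6 * 1.07
= 307.73 s/km

307.73 s/km


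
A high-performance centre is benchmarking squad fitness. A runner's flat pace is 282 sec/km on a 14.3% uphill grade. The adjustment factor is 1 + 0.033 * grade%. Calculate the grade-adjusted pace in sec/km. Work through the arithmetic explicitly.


Factor = 1 + 0.033 * 14.3 = 1.4719
Adjusted pace = 282 * 1.4719
= 415.08 sec/km

415.08 s/km


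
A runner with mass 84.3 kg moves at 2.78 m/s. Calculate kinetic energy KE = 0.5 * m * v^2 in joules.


v^2 = 2.78^2 = 7.7284
KE = 0.5 * 84.3 * 7.7284
= 325.75 J

325.75 J


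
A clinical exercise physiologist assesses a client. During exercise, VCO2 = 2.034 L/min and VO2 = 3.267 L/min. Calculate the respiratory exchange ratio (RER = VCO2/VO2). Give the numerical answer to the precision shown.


RER = VCO2 / VO2
= 2.034 / 3.267
= 0.6226

0.6226


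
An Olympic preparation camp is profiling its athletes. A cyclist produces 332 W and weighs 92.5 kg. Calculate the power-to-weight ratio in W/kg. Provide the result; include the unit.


P/W = power / mass
= 332 / 92.5
= 3.589 W/kg

3.589 W/kg


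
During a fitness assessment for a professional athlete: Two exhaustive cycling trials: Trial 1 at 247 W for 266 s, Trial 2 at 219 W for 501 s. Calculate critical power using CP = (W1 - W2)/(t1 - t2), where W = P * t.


W1 = 247 * 266 = 65702 J
W2 = 219 * 501 = 109719 J
CP = (65702 - 109719) / (266 - 501)
= -44017 / -235
= 187.31 W

187.31 W


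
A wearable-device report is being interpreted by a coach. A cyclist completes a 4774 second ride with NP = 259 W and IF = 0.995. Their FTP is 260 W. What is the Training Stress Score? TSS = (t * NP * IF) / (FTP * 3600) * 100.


t * NP * IF = 4774 * 259 * 0.995 = 1230283.67
FTP * 3600 = 936000
TSS = (1230283.67 / 936000) * 100 = 131.44

131.44 TSS


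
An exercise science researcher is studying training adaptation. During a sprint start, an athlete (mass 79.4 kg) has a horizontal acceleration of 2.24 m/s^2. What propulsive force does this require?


Propulsive force = mass * acceleration
= 79.4 kg * 2.24 m/s^2
= 177.86 N

177.86 N


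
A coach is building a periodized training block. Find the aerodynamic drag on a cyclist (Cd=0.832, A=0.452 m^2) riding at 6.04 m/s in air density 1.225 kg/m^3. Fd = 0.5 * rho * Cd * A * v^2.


Fd = 0.5 * 1.225 * 0.832 * 0.452 * 6.04^2
= 0.5 * 1.225 * 0.832 * 0.452 * 36.4816
= 8.403 N

8.403 N


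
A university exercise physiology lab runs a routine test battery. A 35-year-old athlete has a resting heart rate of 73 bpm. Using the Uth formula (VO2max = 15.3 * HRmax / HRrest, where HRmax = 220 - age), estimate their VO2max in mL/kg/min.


HRmax = 220 - 35 = 185 bpm
Ratio = HRmax / HRrest = 185 / 73 = 2.5342
VO2max = 15.3 * 2.5342 = 38.77 mL/kg/min

38.77 mL/kg/min


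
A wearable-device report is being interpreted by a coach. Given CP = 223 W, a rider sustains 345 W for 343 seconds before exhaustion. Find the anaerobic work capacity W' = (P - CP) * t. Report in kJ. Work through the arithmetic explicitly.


Excess power = 345 - 223 = 122 W
Work above CP = 122 * 343 = 41846 J
W' = 41.846 kJ

41.846 kJ


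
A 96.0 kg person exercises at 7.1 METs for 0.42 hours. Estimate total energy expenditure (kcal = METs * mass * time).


Energy = METs * mass(kg) * time(h)
= 7.1 * 96.0 * 0.42
= 286.27 kcal

286.27 kcal


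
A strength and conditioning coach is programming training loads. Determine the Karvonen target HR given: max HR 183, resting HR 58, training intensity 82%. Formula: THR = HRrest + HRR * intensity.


HRR = HRmax - HRrest = 183 - 58 = 125
THR = 58 + 125 * 0.82
= 160.5 bpm

160.5 bpm


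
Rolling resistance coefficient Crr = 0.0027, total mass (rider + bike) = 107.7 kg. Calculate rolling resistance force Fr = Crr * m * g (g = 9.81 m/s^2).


Fr = Crr * m * g
= 0.0027 * 107.7 * 9.81
= 2.853 N

2.853 N
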